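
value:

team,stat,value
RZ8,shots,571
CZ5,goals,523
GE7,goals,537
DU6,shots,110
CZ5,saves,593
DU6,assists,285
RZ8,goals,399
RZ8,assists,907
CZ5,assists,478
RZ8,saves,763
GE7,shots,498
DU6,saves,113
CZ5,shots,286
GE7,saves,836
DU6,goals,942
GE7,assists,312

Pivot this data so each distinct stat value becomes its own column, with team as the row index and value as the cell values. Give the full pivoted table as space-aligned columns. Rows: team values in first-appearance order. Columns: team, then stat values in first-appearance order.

Columns: team plus the 4 distinct stat values (shots, goals, saves, assists).
For example, row RZ8 column shots takes value=571 from the long row (RZ8, shots).

team  shots  goals  saves  assists
RZ8   571    399    763    907    
CZ5   286    523    593    478    
GE7   498    537    836    312    
DU6   110    942    113    285    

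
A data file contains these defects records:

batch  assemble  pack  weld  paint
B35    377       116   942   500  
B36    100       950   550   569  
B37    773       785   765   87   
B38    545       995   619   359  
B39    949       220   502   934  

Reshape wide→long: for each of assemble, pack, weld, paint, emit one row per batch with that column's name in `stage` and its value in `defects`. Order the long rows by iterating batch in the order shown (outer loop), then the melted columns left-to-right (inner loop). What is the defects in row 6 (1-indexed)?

950

20 rows total (5 × 4). Row 6: index ⌊(6-1)/4⌋ = 1 into batch → B36; (6-1) mod 4 = 1 into the melted columns → pack.
So row 6 is (B36, pack, 950); defects = 950.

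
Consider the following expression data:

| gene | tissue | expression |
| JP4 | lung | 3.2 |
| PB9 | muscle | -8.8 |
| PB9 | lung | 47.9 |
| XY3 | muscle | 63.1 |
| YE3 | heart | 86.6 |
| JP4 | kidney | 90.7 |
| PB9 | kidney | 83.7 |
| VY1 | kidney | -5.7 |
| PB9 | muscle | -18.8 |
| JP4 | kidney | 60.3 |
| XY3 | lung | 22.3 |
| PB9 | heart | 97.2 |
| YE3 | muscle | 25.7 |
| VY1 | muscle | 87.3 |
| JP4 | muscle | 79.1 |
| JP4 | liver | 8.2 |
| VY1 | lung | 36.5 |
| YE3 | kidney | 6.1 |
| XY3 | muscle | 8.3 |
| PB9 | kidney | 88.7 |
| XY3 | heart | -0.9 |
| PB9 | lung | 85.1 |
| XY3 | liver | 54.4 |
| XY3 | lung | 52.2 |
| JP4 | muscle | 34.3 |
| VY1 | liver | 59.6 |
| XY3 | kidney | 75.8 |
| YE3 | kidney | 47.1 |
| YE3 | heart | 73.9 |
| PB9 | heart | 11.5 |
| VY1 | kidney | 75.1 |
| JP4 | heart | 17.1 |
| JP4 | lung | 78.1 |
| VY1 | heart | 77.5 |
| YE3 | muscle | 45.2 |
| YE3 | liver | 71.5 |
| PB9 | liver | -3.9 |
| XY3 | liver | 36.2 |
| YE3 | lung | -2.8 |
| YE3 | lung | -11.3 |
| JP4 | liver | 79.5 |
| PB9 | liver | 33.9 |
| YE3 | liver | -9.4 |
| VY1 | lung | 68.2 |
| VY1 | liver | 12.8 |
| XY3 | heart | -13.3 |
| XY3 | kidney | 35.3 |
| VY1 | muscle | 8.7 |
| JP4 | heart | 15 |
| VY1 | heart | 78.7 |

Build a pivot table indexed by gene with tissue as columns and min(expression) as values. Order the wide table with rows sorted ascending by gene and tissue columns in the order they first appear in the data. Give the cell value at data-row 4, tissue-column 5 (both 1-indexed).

36.2

With rows sorted ascending by gene, row 4 is gene=XY3. tissue columns in first-appearance order: lung, muscle, heart, kidney, liver; column 5 is liver.
Long rows with gene=XY3, tissue=liver: min(54.4, 36.2) = 36.2.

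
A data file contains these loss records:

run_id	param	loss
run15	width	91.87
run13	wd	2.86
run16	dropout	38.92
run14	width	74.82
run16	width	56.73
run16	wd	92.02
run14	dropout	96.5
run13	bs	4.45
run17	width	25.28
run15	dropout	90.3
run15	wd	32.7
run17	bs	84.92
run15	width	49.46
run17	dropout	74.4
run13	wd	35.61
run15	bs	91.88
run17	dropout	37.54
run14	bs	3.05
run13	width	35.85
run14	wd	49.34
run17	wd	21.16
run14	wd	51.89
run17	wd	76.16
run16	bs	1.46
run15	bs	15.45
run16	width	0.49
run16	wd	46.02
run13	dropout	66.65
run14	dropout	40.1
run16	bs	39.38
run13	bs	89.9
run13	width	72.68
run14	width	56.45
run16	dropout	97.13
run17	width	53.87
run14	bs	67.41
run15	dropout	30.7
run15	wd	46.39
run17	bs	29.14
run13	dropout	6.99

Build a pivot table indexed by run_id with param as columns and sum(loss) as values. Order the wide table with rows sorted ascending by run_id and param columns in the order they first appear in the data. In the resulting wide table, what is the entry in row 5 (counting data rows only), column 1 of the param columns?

With rows sorted ascending by run_id, row 5 is run_id=run17. param columns in first-appearance order: width, wd, dropout, bs; column 1 is width.
Long rows with run_id=run17, param=width: 25.28 + 53.87 = 79.15.

79.15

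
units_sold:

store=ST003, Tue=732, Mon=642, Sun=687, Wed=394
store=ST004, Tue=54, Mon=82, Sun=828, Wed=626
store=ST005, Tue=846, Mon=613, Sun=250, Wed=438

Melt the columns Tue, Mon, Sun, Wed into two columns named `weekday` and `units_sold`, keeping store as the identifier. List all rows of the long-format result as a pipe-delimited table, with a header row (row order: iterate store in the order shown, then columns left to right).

| store | weekday | units_sold |
| ST003 | Tue | 732 |
| ST003 | Mon | 642 |
| ST003 | Sun | 687 |
| ST003 | Wed | 394 |
| ST004 | Tue | 54 |
| ST004 | Mon | 82 |
| ST004 | Sun | 828 |
| ST004 | Wed | 626 |
| ST005 | Tue | 846 |
| ST005 | Mon | 613 |
| ST005 | Sun | 250 |
| ST005 | Wed | 438 |

Each (store, column) pair becomes one row: 3 × 4 = 12 rows.
For example, (ST003, Tue) → units_sold=732.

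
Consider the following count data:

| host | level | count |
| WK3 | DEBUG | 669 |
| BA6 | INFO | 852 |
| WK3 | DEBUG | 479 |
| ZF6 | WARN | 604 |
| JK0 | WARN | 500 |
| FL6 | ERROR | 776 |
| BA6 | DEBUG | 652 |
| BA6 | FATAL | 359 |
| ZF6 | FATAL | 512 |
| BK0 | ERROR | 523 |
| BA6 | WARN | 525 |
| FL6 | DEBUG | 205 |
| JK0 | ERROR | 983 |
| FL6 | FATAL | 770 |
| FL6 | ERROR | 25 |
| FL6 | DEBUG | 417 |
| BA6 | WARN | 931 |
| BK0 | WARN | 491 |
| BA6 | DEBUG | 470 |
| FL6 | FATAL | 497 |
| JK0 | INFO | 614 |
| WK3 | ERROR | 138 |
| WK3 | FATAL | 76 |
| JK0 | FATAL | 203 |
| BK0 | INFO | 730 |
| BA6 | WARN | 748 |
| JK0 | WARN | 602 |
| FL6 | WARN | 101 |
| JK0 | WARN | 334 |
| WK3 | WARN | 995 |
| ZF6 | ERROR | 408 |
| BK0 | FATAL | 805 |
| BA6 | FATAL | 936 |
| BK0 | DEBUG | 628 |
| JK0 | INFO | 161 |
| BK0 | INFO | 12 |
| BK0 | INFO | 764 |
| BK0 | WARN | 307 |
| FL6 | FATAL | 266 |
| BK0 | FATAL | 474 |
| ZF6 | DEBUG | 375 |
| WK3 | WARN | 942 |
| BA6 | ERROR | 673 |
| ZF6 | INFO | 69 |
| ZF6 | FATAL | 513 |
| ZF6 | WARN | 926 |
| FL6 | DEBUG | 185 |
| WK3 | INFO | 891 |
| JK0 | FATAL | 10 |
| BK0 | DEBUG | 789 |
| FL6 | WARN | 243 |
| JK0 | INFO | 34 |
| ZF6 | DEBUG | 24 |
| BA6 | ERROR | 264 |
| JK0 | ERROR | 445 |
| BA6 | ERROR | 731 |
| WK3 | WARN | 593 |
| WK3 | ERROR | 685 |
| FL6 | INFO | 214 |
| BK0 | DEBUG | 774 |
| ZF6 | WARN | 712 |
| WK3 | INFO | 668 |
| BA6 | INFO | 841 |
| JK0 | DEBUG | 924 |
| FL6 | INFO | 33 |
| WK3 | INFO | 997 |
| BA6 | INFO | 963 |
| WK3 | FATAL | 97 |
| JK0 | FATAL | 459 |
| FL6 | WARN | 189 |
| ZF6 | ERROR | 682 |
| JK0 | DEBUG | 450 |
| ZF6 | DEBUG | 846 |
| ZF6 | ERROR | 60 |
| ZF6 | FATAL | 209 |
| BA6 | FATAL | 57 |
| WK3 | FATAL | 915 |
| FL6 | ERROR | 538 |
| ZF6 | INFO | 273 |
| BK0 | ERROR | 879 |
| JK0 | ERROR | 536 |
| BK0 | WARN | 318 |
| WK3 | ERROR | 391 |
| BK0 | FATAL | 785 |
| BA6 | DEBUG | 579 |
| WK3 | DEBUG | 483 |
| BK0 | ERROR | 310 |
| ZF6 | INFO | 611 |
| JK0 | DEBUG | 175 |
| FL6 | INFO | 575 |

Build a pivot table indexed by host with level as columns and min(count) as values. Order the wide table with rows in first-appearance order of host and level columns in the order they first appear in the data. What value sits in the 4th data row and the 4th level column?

With rows in first-appearance order of host, row 4 is host=JK0. level columns in first-appearance order: DEBUG, INFO, WARN, ERROR, FATAL; column 4 is ERROR.
Long rows with host=JK0, level=ERROR: min(983, 445, 536) = 445.

445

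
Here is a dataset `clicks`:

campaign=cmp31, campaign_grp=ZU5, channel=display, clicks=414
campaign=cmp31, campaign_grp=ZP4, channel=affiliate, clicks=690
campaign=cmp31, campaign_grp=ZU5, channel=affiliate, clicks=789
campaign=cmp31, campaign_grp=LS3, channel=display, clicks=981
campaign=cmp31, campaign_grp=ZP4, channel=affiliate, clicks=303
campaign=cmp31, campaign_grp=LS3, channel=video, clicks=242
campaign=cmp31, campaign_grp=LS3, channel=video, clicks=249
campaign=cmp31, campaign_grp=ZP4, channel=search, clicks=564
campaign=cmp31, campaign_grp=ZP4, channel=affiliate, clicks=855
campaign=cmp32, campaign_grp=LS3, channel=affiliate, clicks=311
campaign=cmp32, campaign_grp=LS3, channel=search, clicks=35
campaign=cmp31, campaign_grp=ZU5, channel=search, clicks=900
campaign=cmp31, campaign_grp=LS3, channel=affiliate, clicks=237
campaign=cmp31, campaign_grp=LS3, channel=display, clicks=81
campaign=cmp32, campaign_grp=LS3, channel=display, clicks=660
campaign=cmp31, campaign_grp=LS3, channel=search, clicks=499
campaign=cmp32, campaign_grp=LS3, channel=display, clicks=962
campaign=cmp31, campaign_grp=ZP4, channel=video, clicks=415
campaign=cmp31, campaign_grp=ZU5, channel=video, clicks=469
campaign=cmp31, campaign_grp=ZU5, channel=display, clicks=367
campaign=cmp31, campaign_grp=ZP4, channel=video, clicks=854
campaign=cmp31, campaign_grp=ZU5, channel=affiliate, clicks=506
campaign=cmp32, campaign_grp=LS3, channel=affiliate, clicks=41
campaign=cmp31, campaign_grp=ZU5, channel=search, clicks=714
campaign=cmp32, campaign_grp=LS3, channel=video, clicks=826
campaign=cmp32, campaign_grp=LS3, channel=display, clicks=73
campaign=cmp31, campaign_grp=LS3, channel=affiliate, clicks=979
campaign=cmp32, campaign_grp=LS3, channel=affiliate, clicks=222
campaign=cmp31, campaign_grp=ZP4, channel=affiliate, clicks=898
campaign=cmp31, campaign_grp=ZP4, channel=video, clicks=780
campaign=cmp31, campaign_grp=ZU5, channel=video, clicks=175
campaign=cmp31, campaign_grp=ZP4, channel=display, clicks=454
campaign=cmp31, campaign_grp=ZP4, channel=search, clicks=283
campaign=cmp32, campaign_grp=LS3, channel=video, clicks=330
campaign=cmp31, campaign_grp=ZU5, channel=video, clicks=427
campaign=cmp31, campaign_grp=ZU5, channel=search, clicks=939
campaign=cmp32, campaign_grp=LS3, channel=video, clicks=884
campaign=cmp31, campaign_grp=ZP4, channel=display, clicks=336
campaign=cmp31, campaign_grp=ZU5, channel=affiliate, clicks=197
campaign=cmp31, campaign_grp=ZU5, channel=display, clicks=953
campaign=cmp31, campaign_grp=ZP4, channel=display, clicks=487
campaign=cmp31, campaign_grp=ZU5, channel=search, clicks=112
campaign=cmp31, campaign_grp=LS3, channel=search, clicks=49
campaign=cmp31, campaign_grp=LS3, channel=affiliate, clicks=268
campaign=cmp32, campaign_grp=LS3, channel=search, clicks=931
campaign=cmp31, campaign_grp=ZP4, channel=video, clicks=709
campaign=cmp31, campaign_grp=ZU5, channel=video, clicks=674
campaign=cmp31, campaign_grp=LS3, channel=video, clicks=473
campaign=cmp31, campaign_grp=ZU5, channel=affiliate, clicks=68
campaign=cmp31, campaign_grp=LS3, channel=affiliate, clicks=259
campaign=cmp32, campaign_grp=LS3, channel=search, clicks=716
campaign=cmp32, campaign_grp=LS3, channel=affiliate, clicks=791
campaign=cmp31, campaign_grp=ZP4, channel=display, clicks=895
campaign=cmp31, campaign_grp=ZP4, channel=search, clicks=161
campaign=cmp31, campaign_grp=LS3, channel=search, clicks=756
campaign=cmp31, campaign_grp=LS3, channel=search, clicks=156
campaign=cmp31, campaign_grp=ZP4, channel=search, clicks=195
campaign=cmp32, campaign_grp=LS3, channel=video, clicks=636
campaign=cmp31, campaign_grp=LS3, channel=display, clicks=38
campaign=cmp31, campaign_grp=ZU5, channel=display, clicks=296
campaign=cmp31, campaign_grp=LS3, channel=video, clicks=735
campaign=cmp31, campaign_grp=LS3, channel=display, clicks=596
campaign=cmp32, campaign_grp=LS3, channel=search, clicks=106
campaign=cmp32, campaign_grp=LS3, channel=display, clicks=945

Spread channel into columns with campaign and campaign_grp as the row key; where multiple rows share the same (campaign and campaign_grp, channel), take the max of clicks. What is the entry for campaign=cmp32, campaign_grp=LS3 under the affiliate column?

791

Rows with campaign=cmp32, campaign_grp=LS3 and channel=affiliate: clicks values are 311, 41, 222, 791.
max(311, 41, 222, 791) = 791.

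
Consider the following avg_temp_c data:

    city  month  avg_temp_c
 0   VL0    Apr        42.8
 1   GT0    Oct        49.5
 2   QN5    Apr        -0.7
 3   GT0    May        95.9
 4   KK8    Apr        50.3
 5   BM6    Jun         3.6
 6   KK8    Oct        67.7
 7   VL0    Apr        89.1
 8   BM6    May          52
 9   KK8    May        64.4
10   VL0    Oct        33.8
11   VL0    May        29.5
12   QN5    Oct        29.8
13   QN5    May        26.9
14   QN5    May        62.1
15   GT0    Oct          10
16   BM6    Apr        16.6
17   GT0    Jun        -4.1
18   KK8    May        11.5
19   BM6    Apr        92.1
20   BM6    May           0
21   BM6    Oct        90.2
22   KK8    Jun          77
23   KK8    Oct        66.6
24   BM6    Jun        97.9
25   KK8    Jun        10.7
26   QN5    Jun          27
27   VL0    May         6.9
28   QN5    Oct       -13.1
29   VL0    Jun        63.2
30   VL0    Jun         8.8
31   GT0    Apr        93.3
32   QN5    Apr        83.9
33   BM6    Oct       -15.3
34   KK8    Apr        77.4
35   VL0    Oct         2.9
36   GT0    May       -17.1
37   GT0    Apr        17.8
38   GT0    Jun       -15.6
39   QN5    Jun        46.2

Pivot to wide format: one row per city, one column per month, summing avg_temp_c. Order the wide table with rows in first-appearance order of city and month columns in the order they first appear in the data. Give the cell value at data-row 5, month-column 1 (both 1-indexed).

With rows in first-appearance order of city, row 5 is city=BM6. month columns in first-appearance order: Apr, Oct, May, Jun; column 1 is Apr.
Long rows with city=BM6, month=Apr: 16.6 + 92.1 = 108.7.

108.7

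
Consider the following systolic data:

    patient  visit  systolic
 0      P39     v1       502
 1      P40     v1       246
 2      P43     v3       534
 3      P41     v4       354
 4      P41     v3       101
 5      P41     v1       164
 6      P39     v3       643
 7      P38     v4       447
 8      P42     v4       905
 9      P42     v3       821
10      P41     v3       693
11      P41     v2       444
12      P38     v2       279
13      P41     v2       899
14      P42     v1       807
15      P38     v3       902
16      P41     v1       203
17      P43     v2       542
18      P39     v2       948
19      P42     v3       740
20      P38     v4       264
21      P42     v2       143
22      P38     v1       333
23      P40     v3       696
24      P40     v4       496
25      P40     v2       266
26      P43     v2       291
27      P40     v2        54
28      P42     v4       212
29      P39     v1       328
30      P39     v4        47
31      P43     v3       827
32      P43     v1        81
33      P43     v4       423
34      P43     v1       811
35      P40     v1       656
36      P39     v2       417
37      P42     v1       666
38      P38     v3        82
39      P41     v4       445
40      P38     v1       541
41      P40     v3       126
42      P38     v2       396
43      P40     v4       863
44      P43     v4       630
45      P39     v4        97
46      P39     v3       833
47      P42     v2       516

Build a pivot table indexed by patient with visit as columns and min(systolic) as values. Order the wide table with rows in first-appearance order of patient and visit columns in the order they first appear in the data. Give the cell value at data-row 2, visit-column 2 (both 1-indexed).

126

With rows in first-appearance order of patient, row 2 is patient=P40. visit columns in first-appearance order: v1, v3, v4, v2; column 2 is v3.
Long rows with patient=P40, visit=v3: min(696, 126) = 126.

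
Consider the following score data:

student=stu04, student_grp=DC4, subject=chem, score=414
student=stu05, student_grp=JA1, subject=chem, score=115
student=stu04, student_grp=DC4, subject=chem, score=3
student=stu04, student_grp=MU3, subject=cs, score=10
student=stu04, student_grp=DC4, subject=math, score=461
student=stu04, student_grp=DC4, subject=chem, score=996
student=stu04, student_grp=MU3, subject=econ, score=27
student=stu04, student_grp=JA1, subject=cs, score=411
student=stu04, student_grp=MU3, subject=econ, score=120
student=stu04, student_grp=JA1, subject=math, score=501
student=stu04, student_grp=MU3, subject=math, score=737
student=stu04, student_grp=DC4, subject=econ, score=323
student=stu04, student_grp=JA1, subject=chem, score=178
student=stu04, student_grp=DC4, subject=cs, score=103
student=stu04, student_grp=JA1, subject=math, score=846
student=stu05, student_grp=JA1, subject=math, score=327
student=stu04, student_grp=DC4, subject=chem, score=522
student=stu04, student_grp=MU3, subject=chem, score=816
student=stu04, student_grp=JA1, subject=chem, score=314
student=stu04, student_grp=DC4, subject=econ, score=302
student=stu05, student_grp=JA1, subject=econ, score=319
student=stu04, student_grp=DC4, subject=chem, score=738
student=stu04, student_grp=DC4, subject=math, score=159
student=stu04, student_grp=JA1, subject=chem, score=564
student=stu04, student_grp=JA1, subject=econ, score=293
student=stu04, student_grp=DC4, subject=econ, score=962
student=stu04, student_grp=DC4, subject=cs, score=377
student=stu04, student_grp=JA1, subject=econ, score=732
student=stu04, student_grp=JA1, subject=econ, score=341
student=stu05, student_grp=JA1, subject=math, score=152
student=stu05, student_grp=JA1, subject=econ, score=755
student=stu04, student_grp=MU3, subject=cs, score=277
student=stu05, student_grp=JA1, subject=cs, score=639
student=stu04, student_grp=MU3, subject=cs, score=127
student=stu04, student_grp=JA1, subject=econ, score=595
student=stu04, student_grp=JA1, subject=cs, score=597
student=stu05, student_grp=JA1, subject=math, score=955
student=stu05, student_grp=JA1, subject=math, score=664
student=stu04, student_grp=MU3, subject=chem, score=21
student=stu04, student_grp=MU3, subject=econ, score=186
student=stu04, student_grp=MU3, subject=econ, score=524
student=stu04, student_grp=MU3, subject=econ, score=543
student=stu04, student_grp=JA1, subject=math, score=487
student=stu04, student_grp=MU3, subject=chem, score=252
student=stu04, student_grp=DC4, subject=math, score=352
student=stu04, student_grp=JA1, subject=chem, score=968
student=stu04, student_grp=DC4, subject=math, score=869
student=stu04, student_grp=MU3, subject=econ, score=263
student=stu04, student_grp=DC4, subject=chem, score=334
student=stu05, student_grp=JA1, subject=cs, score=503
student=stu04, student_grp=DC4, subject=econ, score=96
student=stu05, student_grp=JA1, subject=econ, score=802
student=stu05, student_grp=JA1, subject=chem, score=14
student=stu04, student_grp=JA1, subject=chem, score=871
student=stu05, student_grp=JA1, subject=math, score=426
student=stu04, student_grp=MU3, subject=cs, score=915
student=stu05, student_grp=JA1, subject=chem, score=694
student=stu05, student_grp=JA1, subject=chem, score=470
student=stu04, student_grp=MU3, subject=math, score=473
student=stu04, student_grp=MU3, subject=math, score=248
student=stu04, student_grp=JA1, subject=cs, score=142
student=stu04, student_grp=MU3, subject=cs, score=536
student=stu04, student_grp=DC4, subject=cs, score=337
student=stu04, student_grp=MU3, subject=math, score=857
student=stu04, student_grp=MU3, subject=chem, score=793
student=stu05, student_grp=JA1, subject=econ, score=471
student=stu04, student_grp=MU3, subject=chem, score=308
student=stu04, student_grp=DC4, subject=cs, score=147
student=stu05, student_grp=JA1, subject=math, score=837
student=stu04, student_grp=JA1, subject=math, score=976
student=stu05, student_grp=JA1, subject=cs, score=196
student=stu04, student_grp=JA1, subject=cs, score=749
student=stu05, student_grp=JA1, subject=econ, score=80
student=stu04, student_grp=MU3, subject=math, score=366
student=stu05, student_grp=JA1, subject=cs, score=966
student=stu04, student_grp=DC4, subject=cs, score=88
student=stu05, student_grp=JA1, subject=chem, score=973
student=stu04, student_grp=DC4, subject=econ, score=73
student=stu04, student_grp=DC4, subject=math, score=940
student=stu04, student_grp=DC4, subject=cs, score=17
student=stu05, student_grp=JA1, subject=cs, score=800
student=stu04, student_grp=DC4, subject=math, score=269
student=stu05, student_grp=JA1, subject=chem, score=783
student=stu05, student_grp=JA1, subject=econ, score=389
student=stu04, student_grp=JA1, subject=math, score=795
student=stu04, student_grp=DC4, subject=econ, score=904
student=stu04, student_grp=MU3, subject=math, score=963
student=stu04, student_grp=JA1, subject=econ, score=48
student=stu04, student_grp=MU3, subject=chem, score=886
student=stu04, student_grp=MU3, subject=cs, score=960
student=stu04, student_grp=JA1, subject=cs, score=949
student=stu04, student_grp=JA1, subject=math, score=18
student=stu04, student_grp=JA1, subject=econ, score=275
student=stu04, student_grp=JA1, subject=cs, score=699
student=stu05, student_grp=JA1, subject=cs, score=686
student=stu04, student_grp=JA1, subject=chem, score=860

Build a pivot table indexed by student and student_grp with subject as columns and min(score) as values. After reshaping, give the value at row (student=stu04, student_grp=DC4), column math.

Rows with student=stu04, student_grp=DC4 and subject=math: score values are 461, 159, 352, 869, 940, 269.
min(461, 159, 352, 869, 940, 269) = 159.

159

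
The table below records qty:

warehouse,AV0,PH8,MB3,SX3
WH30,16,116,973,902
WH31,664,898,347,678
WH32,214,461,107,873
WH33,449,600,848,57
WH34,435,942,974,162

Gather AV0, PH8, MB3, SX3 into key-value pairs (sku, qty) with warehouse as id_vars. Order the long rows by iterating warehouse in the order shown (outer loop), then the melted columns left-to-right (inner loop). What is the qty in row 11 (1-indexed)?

20 rows total (5 × 4). Row 11: index ⌊(11-1)/4⌋ = 2 into warehouse → WH32; (11-1) mod 4 = 2 into the melted columns → MB3.
So row 11 is (WH32, MB3, 107); qty = 107.

107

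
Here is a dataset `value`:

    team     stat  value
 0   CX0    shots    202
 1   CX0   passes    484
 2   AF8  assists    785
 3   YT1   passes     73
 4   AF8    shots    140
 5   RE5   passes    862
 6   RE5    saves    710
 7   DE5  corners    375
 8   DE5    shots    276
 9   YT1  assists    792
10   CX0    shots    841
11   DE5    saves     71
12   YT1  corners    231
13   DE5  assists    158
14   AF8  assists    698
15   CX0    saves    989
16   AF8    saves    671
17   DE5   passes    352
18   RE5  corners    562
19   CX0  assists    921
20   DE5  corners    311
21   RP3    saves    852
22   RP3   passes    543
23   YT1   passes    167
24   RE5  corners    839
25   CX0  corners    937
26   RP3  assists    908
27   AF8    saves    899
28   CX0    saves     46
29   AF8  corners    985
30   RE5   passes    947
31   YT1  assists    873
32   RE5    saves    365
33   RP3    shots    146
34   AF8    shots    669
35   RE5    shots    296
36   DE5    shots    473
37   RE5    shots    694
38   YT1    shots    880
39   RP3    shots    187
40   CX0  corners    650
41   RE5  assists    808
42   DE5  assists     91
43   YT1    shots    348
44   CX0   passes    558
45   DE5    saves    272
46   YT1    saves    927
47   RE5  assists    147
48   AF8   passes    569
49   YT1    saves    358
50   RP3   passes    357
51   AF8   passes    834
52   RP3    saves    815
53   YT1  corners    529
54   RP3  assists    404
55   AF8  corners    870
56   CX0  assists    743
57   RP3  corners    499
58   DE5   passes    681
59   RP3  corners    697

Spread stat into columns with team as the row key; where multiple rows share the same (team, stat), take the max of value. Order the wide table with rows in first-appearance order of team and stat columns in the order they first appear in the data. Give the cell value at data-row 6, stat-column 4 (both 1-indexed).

852

With rows in first-appearance order of team, row 6 is team=RP3. stat columns in first-appearance order: shots, passes, assists, saves, corners; column 4 is saves.
Long rows with team=RP3, stat=saves: max(852, 815) = 852.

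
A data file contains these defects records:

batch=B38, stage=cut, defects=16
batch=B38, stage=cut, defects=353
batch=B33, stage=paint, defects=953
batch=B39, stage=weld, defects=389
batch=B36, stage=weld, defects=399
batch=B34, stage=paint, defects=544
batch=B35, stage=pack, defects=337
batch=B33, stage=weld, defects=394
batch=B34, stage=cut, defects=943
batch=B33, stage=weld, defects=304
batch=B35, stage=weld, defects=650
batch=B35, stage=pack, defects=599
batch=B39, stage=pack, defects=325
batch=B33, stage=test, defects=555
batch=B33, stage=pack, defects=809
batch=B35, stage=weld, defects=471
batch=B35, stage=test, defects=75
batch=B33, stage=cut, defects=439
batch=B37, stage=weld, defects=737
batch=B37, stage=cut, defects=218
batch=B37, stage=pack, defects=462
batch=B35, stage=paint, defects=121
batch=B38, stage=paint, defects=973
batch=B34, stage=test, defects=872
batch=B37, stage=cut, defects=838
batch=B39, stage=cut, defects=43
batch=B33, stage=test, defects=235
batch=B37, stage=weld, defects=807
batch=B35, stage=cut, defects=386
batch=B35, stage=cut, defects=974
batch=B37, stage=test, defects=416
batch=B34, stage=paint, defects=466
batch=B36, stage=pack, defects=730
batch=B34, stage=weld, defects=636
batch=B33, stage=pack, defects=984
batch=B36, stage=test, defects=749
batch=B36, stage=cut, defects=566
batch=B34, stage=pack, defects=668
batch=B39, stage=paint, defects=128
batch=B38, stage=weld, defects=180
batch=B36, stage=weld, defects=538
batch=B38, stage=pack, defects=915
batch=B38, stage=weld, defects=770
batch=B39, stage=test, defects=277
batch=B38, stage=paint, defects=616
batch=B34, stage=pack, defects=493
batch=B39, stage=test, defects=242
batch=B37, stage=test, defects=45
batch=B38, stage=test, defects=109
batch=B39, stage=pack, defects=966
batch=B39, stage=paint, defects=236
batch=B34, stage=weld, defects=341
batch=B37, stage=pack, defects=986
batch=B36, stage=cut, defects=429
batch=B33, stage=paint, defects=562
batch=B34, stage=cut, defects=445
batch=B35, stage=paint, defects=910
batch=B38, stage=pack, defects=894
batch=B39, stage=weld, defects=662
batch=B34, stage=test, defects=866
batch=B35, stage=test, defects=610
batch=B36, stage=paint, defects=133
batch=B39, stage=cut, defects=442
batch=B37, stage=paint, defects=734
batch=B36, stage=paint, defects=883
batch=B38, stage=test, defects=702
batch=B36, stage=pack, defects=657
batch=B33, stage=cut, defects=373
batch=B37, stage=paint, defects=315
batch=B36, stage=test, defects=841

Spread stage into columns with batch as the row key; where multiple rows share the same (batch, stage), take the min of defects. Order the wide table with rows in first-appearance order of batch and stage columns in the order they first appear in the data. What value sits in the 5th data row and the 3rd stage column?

With rows in first-appearance order of batch, row 5 is batch=B34. stage columns in first-appearance order: cut, paint, weld, pack, test; column 3 is weld.
Long rows with batch=B34, stage=weld: min(636, 341) = 341.

341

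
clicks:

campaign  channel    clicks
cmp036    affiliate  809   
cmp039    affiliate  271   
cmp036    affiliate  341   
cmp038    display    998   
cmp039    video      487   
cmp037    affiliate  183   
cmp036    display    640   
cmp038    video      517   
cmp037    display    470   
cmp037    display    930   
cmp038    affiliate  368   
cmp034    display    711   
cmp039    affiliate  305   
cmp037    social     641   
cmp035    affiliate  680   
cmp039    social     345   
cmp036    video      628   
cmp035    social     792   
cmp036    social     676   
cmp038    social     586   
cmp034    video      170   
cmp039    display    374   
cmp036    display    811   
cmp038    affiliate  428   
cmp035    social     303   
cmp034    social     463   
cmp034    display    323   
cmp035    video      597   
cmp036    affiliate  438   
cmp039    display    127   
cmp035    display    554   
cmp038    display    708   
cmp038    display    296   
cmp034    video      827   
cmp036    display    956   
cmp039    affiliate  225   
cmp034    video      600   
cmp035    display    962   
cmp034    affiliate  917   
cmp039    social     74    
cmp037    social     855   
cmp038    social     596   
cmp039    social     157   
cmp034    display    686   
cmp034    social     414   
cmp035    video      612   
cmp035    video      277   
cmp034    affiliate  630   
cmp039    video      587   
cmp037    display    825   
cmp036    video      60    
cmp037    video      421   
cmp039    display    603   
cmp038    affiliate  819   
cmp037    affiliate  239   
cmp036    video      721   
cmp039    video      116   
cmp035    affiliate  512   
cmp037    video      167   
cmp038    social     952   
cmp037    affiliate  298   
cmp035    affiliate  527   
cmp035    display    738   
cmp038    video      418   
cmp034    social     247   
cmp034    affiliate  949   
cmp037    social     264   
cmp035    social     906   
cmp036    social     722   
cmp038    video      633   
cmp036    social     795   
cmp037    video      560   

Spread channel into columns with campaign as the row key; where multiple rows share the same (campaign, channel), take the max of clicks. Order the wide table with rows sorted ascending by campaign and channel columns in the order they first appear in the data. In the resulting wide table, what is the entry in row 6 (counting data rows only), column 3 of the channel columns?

With rows sorted ascending by campaign, row 6 is campaign=cmp039. channel columns in first-appearance order: affiliate, display, video, social; column 3 is video.
Long rows with campaign=cmp039, channel=video: max(487, 587, 116) = 587.

587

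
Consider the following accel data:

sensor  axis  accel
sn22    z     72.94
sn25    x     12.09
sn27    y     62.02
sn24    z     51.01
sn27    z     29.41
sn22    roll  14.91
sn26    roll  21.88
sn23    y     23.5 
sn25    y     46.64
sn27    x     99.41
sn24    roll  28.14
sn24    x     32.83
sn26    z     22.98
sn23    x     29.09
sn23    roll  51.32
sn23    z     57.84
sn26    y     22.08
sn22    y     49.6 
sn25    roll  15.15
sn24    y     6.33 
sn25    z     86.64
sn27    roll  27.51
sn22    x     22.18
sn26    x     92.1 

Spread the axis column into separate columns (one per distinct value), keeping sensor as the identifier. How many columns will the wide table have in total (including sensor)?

5

1 column for sensor plus 4 distinct axis values → 5 columns.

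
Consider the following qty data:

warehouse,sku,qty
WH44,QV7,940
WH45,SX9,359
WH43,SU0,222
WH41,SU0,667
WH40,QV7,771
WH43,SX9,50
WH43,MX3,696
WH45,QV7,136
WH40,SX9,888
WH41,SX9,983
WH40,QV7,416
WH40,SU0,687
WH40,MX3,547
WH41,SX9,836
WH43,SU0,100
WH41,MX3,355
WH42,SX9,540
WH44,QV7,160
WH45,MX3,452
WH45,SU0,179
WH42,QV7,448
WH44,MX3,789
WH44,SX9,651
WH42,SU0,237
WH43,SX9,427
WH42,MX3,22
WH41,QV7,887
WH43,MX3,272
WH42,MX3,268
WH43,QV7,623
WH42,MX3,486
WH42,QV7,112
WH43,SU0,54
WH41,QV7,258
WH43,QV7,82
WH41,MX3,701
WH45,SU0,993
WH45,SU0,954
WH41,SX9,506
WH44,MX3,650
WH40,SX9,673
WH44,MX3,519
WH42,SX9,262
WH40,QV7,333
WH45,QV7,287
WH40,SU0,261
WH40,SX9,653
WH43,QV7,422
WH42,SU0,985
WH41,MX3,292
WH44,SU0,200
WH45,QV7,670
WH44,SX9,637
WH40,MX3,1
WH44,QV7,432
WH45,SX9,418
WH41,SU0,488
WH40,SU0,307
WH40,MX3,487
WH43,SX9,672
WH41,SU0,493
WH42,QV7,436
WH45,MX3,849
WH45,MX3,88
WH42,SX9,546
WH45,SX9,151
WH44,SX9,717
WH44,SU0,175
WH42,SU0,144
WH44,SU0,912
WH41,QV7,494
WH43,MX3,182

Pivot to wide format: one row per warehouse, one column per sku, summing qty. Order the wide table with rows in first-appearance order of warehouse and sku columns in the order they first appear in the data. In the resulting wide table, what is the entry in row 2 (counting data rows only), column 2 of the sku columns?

928

With rows in first-appearance order of warehouse, row 2 is warehouse=WH45. sku columns in first-appearance order: QV7, SX9, SU0, MX3; column 2 is SX9.
Long rows with warehouse=WH45, sku=SX9: 359 + 418 + 151 = 928.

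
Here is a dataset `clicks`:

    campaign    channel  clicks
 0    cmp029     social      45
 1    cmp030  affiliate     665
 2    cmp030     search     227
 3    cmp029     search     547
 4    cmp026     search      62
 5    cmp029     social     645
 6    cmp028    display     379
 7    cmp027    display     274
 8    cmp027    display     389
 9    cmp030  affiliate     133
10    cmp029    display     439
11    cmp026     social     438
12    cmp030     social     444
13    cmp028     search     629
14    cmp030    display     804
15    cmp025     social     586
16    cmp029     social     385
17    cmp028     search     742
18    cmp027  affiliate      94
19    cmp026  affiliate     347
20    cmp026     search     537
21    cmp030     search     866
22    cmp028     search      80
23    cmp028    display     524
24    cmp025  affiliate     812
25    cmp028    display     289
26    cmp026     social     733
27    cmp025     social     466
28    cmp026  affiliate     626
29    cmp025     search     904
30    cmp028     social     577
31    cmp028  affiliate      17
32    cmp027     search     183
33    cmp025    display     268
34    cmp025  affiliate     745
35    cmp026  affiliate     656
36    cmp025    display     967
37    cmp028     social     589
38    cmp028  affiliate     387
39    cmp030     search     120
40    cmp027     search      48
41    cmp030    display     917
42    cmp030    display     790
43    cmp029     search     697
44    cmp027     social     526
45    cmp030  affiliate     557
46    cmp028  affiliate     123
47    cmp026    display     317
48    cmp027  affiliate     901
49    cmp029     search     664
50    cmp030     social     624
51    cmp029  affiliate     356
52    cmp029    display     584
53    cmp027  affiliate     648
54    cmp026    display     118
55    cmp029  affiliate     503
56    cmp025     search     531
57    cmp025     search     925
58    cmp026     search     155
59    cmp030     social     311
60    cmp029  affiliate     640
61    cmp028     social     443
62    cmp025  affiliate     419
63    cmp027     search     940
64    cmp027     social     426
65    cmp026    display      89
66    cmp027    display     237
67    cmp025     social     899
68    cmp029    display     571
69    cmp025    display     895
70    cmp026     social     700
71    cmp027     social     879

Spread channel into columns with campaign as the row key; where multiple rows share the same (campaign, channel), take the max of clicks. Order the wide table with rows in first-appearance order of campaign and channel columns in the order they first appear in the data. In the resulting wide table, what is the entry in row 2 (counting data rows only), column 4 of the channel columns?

With rows in first-appearance order of campaign, row 2 is campaign=cmp030. channel columns in first-appearance order: social, affiliate, search, display; column 4 is display.
Long rows with campaign=cmp030, channel=display: max(804, 917, 790) = 917.

917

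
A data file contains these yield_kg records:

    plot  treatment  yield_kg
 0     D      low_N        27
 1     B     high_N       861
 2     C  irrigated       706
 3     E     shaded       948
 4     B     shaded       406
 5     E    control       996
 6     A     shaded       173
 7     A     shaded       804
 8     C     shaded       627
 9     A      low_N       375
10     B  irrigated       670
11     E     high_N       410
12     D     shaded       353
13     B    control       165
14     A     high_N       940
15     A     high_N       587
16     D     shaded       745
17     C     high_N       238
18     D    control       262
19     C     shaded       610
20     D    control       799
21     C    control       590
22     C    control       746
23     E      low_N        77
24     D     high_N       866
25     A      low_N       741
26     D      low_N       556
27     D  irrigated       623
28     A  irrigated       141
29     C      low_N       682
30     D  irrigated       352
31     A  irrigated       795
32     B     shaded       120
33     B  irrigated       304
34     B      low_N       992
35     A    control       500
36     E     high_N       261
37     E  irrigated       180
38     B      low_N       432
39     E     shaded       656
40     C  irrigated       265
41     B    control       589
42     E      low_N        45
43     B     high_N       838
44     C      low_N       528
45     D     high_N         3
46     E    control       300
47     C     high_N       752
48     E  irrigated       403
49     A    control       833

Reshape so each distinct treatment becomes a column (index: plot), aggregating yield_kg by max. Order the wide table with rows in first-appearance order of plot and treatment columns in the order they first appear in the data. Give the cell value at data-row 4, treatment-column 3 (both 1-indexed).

With rows in first-appearance order of plot, row 4 is plot=E. treatment columns in first-appearance order: low_N, high_N, irrigated, shaded, control; column 3 is irrigated.
Long rows with plot=E, treatment=irrigated: max(180, 403) = 403.

403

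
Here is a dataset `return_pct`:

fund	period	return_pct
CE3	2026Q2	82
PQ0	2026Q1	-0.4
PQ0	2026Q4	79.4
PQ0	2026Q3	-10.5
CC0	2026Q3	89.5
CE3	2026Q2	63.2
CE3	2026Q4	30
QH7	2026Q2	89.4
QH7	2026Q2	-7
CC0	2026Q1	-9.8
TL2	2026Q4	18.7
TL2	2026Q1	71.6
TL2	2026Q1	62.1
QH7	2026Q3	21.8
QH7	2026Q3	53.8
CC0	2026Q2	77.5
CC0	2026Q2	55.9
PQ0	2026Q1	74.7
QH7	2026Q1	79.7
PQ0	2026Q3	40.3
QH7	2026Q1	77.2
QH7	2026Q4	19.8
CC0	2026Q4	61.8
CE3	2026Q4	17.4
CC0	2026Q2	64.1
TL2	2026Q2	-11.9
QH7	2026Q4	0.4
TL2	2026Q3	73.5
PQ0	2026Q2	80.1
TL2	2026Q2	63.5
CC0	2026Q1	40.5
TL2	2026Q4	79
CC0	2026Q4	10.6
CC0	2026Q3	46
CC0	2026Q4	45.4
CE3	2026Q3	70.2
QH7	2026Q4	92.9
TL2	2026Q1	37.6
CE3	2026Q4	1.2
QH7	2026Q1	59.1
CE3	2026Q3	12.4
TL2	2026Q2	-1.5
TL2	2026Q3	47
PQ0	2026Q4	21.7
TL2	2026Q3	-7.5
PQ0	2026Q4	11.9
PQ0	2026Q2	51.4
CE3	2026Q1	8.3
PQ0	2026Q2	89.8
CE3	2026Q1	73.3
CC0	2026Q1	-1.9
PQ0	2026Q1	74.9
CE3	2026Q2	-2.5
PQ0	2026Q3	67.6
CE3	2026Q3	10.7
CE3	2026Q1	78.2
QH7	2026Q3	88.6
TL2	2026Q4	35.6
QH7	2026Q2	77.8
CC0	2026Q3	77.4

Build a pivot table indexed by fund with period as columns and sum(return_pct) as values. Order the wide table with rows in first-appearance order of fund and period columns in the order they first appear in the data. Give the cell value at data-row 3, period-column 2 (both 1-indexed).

With rows in first-appearance order of fund, row 3 is fund=CC0. period columns in first-appearance order: 2026Q2, 2026Q1, 2026Q4, 2026Q3; column 2 is 2026Q1.
Long rows with fund=CC0, period=2026Q1: -9.8 + 40.5 + -1.9 = 28.8.

28.8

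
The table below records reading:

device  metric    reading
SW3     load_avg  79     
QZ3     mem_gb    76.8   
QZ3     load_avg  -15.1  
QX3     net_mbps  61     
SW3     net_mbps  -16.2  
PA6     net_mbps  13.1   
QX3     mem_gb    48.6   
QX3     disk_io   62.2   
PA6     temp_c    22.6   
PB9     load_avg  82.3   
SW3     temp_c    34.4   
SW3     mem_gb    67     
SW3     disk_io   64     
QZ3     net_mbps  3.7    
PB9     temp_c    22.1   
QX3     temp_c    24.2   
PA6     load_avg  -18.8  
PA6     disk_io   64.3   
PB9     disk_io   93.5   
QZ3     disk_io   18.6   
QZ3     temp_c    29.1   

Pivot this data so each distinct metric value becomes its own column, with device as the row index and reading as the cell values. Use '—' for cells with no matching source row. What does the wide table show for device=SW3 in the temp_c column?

34.4

The long row with device=SW3, metric=temp_c has reading=34.4.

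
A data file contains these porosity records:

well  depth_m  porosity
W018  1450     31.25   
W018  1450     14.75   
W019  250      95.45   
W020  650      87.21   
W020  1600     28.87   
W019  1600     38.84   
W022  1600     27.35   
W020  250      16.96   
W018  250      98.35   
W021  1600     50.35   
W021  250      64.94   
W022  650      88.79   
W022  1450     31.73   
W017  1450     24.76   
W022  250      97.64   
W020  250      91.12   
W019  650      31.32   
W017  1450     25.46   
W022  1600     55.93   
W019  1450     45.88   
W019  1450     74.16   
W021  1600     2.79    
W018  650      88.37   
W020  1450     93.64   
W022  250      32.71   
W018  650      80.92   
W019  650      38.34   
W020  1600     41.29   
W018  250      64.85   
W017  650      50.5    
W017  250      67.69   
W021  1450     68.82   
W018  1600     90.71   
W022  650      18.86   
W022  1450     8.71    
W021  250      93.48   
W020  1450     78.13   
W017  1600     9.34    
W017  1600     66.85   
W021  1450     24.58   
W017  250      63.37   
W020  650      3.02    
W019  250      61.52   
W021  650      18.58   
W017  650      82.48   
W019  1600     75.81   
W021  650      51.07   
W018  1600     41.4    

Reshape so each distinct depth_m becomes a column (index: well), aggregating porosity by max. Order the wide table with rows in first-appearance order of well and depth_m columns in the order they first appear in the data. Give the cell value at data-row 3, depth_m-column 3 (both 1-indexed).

87.21

With rows in first-appearance order of well, row 3 is well=W020. depth_m columns in first-appearance order: 1450, 250, 650, 1600; column 3 is 650.
Long rows with well=W020, depth_m=650: max(87.21, 3.02) = 87.21.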